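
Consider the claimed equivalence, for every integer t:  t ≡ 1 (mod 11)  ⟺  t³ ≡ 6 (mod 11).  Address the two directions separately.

Both directions fail.

(⇒) This fails: take t = 1. Then 1 ≡ 1 (mod 11), but 1³ = 1 ≡ 1 (mod 11), not 6.

(⇐) This fails: take t = 8. Then 8³ = 512 ≡ 6 (mod 11), yet 8 ≡ 8 (mod 11), not 1.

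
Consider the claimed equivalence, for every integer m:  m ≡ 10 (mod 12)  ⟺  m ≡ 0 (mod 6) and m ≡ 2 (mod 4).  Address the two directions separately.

Neither implication holds.

Forward direction. This fails: m = 10 gives 10 ≡ 10 (mod 12) but 10 ≡ 4 (mod 6), so the conjunction on the right does not hold.

Converse. This fails: m = 6 satisfies both congruences on the right (6 ≡ 0 mod 6 and 6 ≡ 2 mod 4) yet 6 ≡ 6 (mod 12), not 10.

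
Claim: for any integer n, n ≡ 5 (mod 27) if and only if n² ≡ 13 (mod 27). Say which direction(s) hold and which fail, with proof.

(⇒) fails and (⇐) fails.

(⟹) This fails: take n = 5. Then 5 ≡ 5 (mod 27), but 5² = 25 ≡ 25 (mod 27), not 13.

(⟸) This fails: take n = 11. Then 11² = 121 ≡ 13 (mod 27), yet 11 ≡ 11 (mod 27), not 5.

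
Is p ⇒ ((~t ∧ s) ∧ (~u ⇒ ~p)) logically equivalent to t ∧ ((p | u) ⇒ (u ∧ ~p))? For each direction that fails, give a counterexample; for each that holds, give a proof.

(→) This fails. Under s = F, u = F, p = F, t = F, the left side is true but the right side is false.

(←) Assume the antecedent. If s is true, the antecedent forces (s = T, u = F, p = F, t = T) or (s = T, u = T, p = F, t = T), and p ⇒ ((~t ∧ s) ∧ (~u ⇒ ~p)) holds there. If s is false, the antecedent forces (s = F, u = F, p = F, t = T) or (s = F, u = T, p = F, t = T), and p ⇒ ((~t ∧ s) ∧ (~u ⇒ ~p)) holds there. Either way p ⇒ ((~t ∧ s) ∧ (~u ⇒ ~p)) holds.

Not equivalent: only (⇐) holds.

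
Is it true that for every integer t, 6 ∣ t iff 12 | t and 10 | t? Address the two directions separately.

(⇒) fails; (⇐) holds.

(→) This fails: take t = 6. Certainly 6 ∣ 6, but 12 ∤ 6.

(←) Suppose 12 ∣ t and 10 ∣ t. Any common multiple of 12 and 10 is a multiple of their lcm; here lcm(12, 10) = 12·10/gcd(12, 10) = 120/2 = 60, so 60 ∣ t. Since 6 ∣ 60, it follows that 6 ∣ t.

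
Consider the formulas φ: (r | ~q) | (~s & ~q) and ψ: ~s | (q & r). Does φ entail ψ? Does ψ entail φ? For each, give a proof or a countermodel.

Neither direction holds.

(⟹) This fails. Under q = F, r = F, s = T, the left side is true but the right side is false.

(⟸) This fails. Under q = T, r = F, s = F, the left side is false but the right side is true.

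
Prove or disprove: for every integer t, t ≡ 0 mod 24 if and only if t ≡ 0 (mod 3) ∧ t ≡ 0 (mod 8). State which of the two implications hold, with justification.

The biconditional holds.

(⇐) If t ≡ 0 (mod 3) and t ≡ 0 (mod 8), then by the Chinese remainder theorem t ≡ 0 (mod 24). This is exactly t ≡ 0 (mod 24).

(⇒) Suppose t ≡ 0 (mod 24); write t = 24j + 0. Since 3 ∣ 24, reducing mod 3 gives t ≡ 0 (mod 3); since 8 ∣ 24, reducing mod 8 gives t ≡ 0 (mod 8).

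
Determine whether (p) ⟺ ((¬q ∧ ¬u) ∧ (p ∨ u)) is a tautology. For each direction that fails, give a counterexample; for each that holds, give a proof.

Not equivalent: only (⇐) holds.

(⟹) This fails. Under q = T, p = T, u = F, the left side is true but the right side is false.

(⟸) Assume the antecedent. If q is true, the antecedent cannot hold. If q is false, the antecedent forces (q = F, p = T, u = F), and p holds there. Either way p holds.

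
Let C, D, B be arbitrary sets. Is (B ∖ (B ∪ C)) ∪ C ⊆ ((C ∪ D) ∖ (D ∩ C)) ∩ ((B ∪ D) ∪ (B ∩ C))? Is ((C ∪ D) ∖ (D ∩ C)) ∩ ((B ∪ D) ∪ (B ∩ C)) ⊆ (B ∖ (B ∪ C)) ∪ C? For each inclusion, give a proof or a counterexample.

Forward inclusion. This inclusion fails. Take C = {1}, D = ∅, B = ∅; then 1 ∈ (B ∖ (B ∪ C)) ∪ C but 1 ∉ ((C ∪ D) ∖ (D ∩ C)) ∩ ((B ∪ D) ∪ (B ∩ C)).

Reverse inclusion. This inclusion fails. Take C = ∅, D = {1}, B = ∅; then 1 ∈ ((C ∪ D) ∖ (D ∩ C)) ∩ ((B ∪ D) ∪ (B ∩ C)) but 1 ∉ (B ∖ (B ∪ C)) ∪ C.

Neither inclusion holds.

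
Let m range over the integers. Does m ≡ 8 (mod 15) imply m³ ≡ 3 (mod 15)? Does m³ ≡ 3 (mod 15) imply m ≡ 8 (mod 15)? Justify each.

Neither direction holds.

[⇒] This fails: take m = 8. Then 8 ≡ 8 (mod 15), but 8³ = 512 ≡ 2 (mod 15), not 3.

[⇐] This fails: take m = 12. Then 12³ = 1728 ≡ 3 (mod 15), yet 12 ≡ 12 (mod 15), not 8.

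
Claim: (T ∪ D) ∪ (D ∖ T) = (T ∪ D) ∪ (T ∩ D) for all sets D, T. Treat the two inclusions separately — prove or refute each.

(⊆) Let x ∈ (T ∪ D) ∪ (D ∖ T). Then either x ∈ D and x ∉ T; or x ∈ T and x ∉ D; or x ∈ D ∩ T. In each case x ∈ (T ∪ D) ∪ (T ∩ D), so (T ∪ D) ∪ (D ∖ T) ⊆ (T ∪ D) ∪ (T ∩ D).

(⊇) Let x ∈ (T ∪ D) ∪ (T ∩ D). Then either x ∈ D and x ∉ T; or x ∈ T and x ∉ D; or x ∈ D ∩ T. In each case x ∈ (T ∪ D) ∪ (D ∖ T), so (T ∪ D) ∪ (T ∩ D) ⊆ (T ∪ D) ∪ (D ∖ T).

Both inclusions hold.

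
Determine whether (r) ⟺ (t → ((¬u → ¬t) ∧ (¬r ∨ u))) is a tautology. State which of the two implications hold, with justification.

(⇒) This fails. Under t = T, r = T, u = F, the left side is true but the right side is false.

(⇐) This fails. Under t = F, r = F, u = F, the left side is false but the right side is true.

(⇒) fails and (⇐) fails.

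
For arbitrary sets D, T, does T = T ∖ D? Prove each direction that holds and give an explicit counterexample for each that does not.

(⟹) This inclusion fails. Take D = {1}, T = {1}; then 1 ∈ T but 1 ∉ T ∖ D.

(⟸) Let x ∈ T ∖ D. Then x ∈ T and x ∉ D, from which x ∈ T.

The sets are not equal: only the reverse inclusion holds.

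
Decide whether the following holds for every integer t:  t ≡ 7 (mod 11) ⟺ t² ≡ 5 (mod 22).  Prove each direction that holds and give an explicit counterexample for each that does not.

Neither direction holds.

(⟹) This fails: take t = 18. Then 18 ≡ 7 (mod 11), but 18² = 324 ≡ 16 (mod 22), not 5.

(⟸) This fails: take t = 15. Then 15² = 225 ≡ 5 (mod 22), yet 15 ≡ 4 (mod 11), not 7.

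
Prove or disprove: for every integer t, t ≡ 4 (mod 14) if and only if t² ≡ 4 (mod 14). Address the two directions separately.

Neither direction holds.

[⇒] This fails: take t = 4. Then 4 ≡ 4 (mod 14), but 4² = 16 ≡ 2 (mod 14), not 4.

[⇐] This fails: take t = 2. Then 2² = 4 ≡ 4 (mod 14), yet 2 ≡ 2 (mod 14), not 4.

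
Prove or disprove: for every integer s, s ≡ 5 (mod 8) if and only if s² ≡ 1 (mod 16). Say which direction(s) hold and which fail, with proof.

(⇒) fails and (⇐) fails.

(⇒) This fails: take s = 5. Then 5 ≡ 5 (mod 8), but 5² = 25 ≡ 9 (mod 16), not 1.

(⇐) This fails: take s = 1. Then 1² = 1 ≡ 1 (mod 16), yet 1 ≡ 1 (mod 8), not 5.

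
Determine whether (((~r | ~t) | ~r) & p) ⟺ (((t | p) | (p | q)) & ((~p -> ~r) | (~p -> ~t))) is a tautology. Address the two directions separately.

[⇒] Assume the antecedent. If p is true, the consequent reduces to true regardless of the other variables. If p is false, the antecedent cannot hold. Either way the consequent holds.

[⇐] This fails. Under p = F, r = F, t = T, q = F, the left side is false but the right side is true.

(⇒) holds; (⇐) fails.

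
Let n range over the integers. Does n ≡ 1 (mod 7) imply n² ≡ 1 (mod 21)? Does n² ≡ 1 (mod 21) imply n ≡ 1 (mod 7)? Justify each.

(⇒) This fails: take n = 15. Then 15 ≡ 1 (mod 7), but 15² = 225 ≡ 15 (mod 21), not 1.

(⇐) This fails: take n = 13. Then 13² = 169 ≡ 1 (mod 21), yet 13 ≡ 6 (mod 7), not 1.

(⇒) fails and (⇐) fails.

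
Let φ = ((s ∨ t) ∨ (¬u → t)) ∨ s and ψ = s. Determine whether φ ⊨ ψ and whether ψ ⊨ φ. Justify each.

Forward direction. This fails. Under u = T, t = F, s = F, the left side is true but the right side is false.

Converse. Assume the antecedent. If u is true, ((s ∨ t) ∨ (¬u → t)) ∨ s reduces to true regardless of the other variables. If u is false, the antecedent forces (u = F, t = F, s = T) or (u = F, t = T, s = T), and ((s ∨ t) ∨ (¬u → t)) ∨ s holds there. Either way ((s ∨ t) ∨ (¬u → t)) ∨ s holds.

The forward direction fails; the converse holds.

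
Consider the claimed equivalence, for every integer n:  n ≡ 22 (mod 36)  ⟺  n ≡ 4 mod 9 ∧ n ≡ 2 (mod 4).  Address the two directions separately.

Both implications hold.

(→) Suppose n ≡ 22 (mod 36); write n = 36j + 22. Since 9 ∣ 36, reducing mod 9 gives n ≡ 22 ≡ 4 (mod 9); since 4 ∣ 36, reducing mod 4 gives n ≡ 22 ≡ 2 (mod 4).

(←) Conversely, if n ≡ 4 (mod 9) and n ≡ 2 (mod 4), then by the Chinese remainder theorem n ≡ 22 (mod 36). This is exactly n ≡ 22 (mod 36).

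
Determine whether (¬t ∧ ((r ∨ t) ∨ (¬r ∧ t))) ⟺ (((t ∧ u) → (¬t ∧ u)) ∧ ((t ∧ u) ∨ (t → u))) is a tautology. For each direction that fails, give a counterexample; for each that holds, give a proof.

(⇒) Assume the antecedent. If u is true, the antecedent forces (u = T, t = F, r = T), and the consequent holds there. If u is false, the antecedent forces (u = F, t = F, r = T), and the consequent holds there. Either way the consequent holds.

(⇐) This fails. Under u = F, t = F, r = F, the left side is false but the right side is true.

(⇒) holds; (⇐) fails.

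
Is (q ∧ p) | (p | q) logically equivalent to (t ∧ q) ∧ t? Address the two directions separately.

Only the reverse direction holds.

[⇒] This fails. Under p = T, q = F, t = F, the left side is true but the right side is false.

[⇐] Assume the antecedent. If p is true, (q ∧ p) | (p | q) reduces to true regardless of the other variables. If p is false, the antecedent forces (p = F, q = T, t = T), and (q ∧ p) | (p | q) holds there. Either way (q ∧ p) | (p | q) holds.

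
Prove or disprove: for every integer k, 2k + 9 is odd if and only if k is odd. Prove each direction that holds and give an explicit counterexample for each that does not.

Only the converse holds.

(→) This fails: take k = 0. Then 2k + 9 = 9, which is odd, yet k = 0 is even, not odd.

(←) Suppose k is odd. Since 2 is even, 2k is even for every k, so 2k + 9 has the same parity as 9, which is odd. Hence 2k + 9 is odd.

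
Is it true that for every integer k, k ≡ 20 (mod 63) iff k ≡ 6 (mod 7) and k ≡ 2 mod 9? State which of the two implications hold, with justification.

Both directions hold.

Forward direction. Suppose k ≡ 20 (mod 63); write k = 63j + 20. Since 7 ∣ 63, reducing mod 7 gives k ≡ 20 ≡ 6 (mod 7); since 9 ∣ 63, reducing mod 9 gives k ≡ 20 ≡ 2 (mod 9).

Converse. If k ≡ 6 (mod 7) and k ≡ 2 (mod 9), then by the Chinese remainder theorem k ≡ 20 (mod 63). This is exactly k ≡ 20 (mod 63).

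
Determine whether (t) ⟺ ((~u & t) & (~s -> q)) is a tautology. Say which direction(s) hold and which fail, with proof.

(⇒) fails; (⇐) holds.

Forward direction. This fails. Under t = T, s = F, q = F, u = F, the left side is true but the right side is false.

Converse. Assume the antecedent. If t is true, t reduces to true regardless of the other variables. If t is false, the antecedent cannot hold. Either way t holds.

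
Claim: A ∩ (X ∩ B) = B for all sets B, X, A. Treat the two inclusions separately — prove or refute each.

Only the forward inclusion holds.

Forward inclusion. Let x ∈ A ∩ (X ∩ B). Then x ∈ B ∩ X ∩ A, from which x ∈ B.

Reverse inclusion. This inclusion fails. Take B = {1}, X = ∅, A = ∅; then 1 ∈ B but 1 ∉ A ∩ (X ∩ B).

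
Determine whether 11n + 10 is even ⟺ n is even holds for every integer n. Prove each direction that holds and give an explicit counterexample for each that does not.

(⇐) Suppose n is even; write n = 2j. Then 11n + 10 = 11·(2j) + 10 = 2·11j + 10, which is even.

(⇒) Suppose 11n + 10 is even. Since 11 is odd, 11n and n have the same parity, so 11n + 10 ≡ n + 10 (mod 2). As 10 is even, 11n + 10 is even exactly when n is even. Thus n is even.

Both implications hold.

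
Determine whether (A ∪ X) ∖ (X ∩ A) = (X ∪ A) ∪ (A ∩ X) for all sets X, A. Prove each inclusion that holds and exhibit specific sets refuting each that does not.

(⊆) holds; (⊇) fails.

(⟹) Let x ∈ (A ∪ X) ∖ (X ∩ A). Then either x ∈ X and x ∉ A; or x ∈ A and x ∉ X. In each case x ∈ (X ∪ A) ∪ (A ∩ X), so (A ∪ X) ∖ (X ∩ A) ⊆ (X ∪ A) ∪ (A ∩ X).

(⟸) This inclusion fails. Take X = {1}, A = {1}; then 1 ∈ (X ∪ A) ∪ (A ∩ X) but 1 ∉ (A ∪ X) ∖ (X ∩ A).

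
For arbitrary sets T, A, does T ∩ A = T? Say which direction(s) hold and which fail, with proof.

(⊆) holds; (⊇) fails.

Forward inclusion. Let x ∈ T ∩ A. Then x ∈ T ∩ A, from which x ∈ T.

Reverse inclusion. This inclusion fails. Take T = {1}, A = ∅; then 1 ∈ T but 1 ∉ T ∩ A.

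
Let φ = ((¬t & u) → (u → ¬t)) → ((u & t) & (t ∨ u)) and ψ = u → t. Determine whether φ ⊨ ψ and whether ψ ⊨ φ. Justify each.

Only the forward implication holds.

(→) Assume the antecedent. If t is true, u → t reduces to true regardless of the other variables. If t is false, the antecedent cannot hold. Either way u → t holds.

(←) This fails. Under t = F, u = F, the left side is false but the right side is true.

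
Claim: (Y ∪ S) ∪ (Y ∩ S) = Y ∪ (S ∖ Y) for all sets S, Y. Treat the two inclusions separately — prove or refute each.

Forward inclusion. Let x ∈ (Y ∪ S) ∪ (Y ∩ S). Then either x ∈ S and x ∉ Y; or x ∈ Y and x ∉ S; or x ∈ S ∩ Y. In each case x ∈ Y ∪ (S ∖ Y), so (Y ∪ S) ∪ (Y ∩ S) ⊆ Y ∪ (S ∖ Y).

Reverse inclusion. Let x ∈ Y ∪ (S ∖ Y). Then either x ∈ S and x ∉ Y; or x ∈ Y and x ∉ S; or x ∈ S ∩ Y. In each case x ∈ (Y ∪ S) ∪ (Y ∩ S), so Y ∪ (S ∖ Y) ⊆ (Y ∪ S) ∪ (Y ∩ S).

Both inclusions hold; the sets are equal.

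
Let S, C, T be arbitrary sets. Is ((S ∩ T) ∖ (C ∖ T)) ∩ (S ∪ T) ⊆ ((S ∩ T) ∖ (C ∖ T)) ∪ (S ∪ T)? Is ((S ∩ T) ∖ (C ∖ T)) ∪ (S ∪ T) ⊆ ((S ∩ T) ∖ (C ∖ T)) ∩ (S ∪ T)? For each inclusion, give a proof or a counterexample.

(⊆) holds; (⊇) fails.

Forward inclusion. Let x ∈ ((S ∩ T) ∖ (C ∖ T)) ∩ (S ∪ T). Then either x ∈ S ∩ T and x ∉ C; or x ∈ S ∩ C ∩ T. In each case x ∈ ((S ∩ T) ∖ (C ∖ T)) ∪ (S ∪ T), so ((S ∩ T) ∖ (C ∖ T)) ∩ (S ∪ T) ⊆ ((S ∩ T) ∖ (C ∖ T)) ∪ (S ∪ T).

Reverse inclusion. This inclusion fails. Take S = {1}, C = ∅, T = ∅; then 1 ∈ ((S ∩ T) ∖ (C ∖ T)) ∪ (S ∪ T) but 1 ∉ ((S ∩ T) ∖ (C ∖ T)) ∩ (S ∪ T).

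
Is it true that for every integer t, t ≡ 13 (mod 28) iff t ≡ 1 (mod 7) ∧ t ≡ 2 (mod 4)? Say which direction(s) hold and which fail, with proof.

(⟹) This fails: t = 13 gives 13 ≡ 13 (mod 28) but 13 ≡ 6 (mod 7), so the conjunction on the right does not hold.

(⟸) This fails: t = 22 satisfies both congruences on the right (22 ≡ 1 mod 7 and 22 ≡ 2 mod 4) yet 22 ≡ 22 (mod 28), not 13.

Neither direction holds.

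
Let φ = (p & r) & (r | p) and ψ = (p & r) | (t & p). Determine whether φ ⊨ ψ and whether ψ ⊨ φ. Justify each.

Only the forward implication holds.

(⇒) Assume the antecedent. If t is true, the antecedent forces (t = T, p = T, r = T), and (p & r) | (t & p) holds there. If t is false, the antecedent forces (t = F, p = T, r = T), and (p & r) | (t & p) holds there. Either way (p & r) | (t & p) holds.

(⇐) This fails. Under t = T, p = T, r = F, the left side is false but the right side is true.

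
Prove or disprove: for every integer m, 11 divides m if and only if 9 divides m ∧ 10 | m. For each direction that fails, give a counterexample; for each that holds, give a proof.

(⟹) This fails: take m = 11. Certainly 11 ∣ 11, but 9 ∤ 11.

(⟸) This fails: take m = 90. Both 9 ∣ 90 and 10 ∣ 90, yet 90 is not a multiple of 11 (since 90 = 8·11 + 2), so 11 ∤ 90.

(⇒) fails and (⇐) fails.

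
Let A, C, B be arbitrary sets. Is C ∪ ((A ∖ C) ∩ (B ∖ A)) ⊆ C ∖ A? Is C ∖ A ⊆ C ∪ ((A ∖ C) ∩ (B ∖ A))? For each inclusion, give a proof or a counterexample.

The sets are not equal: only the reverse inclusion holds.

(⟹) This inclusion fails. Take A = {1}, C = {1}, B = ∅; then 1 ∈ C ∪ ((A ∖ C) ∩ (B ∖ A)) but 1 ∉ C ∖ A.

(⟸) Let x ∈ C ∖ A. Then either x ∈ C and x ∉ A, B; or x ∈ C ∩ B and x ∉ A. In each case x ∈ C ∪ ((A ∖ C) ∩ (B ∖ A)), so C ∖ A ⊆ C ∪ ((A ∖ C) ∩ (B ∖ A)).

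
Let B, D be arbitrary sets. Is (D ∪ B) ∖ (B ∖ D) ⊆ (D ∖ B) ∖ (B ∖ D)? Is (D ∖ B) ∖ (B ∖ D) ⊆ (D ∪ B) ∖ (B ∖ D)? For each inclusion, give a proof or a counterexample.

(⟹) This inclusion fails. Take B = {1}, D = {1}; then 1 ∈ (D ∪ B) ∖ (B ∖ D) but 1 ∉ (D ∖ B) ∖ (B ∖ D).

(⟸) Let x ∈ (D ∖ B) ∖ (B ∖ D). Then x ∈ D and x ∉ B, from which x ∈ (D ∪ B) ∖ (B ∖ D).

The sets are not equal: only the reverse inclusion holds.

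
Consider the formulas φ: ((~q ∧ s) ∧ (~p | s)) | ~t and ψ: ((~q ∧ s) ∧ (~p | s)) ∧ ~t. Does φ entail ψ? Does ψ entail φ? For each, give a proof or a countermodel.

(⟸) Assume the antecedent. If p is true, the antecedent forces (p = T, t = F, q = F, s = T), and ((~q ∧ s) ∧ (~p | s)) | ~t holds there. If p is false, the antecedent forces (p = F, t = F, q = F, s = T), and ((~q ∧ s) ∧ (~p | s)) | ~t holds there. Either way ((~q ∧ s) ∧ (~p | s)) | ~t holds.

(⟹) This fails. Under p = F, t = F, q = F, s = F, the left side is true but the right side is false.

Not equivalent: only (⇐) holds.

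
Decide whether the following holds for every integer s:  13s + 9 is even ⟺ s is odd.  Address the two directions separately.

[⇒] Suppose 13s + 9 is even. Since 13 is odd, 13s and s have the same parity, so 13s + 9 ≡ s + 9 (mod 2). As 9 is odd, 13s + 9 is even exactly when s is odd. Thus s is odd.

[⇐] Conversely, suppose s is odd; write s = 2j + 1. Then 13s + 9 = 13·(2j + 1) + 9 = 2·13j + 22, which is even.

The biconditional holds.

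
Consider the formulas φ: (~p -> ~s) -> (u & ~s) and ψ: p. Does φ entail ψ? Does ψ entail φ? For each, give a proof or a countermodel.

Neither implication holds.

(→) This fails. Under u = T, s = F, p = F, the left side is true but the right side is false.

(←) This fails. Under u = F, s = F, p = T, the left side is false but the right side is true.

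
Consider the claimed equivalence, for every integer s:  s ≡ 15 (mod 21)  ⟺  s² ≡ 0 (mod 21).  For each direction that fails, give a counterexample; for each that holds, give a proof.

Neither implication holds.

(⇒) This fails: take s = 15. Then 15 ≡ 15 (mod 21), but 15² = 225 ≡ 15 (mod 21), not 0.

(⇐) This fails: take s = 0. Then 0² = 0 ≡ 0 (mod 21), yet 0 ≡ 0 (mod 21), not 15.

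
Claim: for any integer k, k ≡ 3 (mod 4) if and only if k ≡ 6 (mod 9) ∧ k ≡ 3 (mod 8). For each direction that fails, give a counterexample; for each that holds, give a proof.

Converse. If k ≡ 6 (mod 9) and k ≡ 3 (mod 8), then by the Chinese remainder theorem k ≡ 51 (mod 72). Since 51 ≡ 3 (mod 4) and 4 ∣ 72, we get k ≡ 3 (mod 4).

Forward direction. This fails: k = 3 gives 3 ≡ 3 (mod 4) but 3 ≡ 3 (mod 9), so the conjunction on the right does not hold.

Only the converse holds.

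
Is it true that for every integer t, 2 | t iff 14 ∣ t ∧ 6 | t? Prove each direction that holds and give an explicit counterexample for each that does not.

The forward direction fails; the converse holds.

(←) Suppose 14 ∣ t and 6 ∣ t. Any common multiple of 14 and 6 is a multiple of their lcm; here lcm(14, 6) = 14·6/gcd(14, 6) = 84/2 = 42, so 42 ∣ t. Since 2 ∣ 42, it follows that 2 ∣ t.

(→) This fails: take t = 2. Certainly 2 ∣ 2, but 14 ∤ 2.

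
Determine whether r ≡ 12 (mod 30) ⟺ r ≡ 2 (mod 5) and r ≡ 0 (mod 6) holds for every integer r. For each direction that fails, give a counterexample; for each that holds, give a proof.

Forward direction. Suppose r ≡ 12 (mod 30); write r = 30j + 12. Since 5 ∣ 30, reducing mod 5 gives r ≡ 12 ≡ 2 (mod 5); since 6 ∣ 30, reducing mod 6 gives r ≡ 12 ≡ 0 (mod 6).

Converse. If r ≡ 2 (mod 5) and r ≡ 0 (mod 6), then by the Chinese remainder theorem r ≡ 12 (mod 30). This is exactly r ≡ 12 (mod 30).

The biconditional holds.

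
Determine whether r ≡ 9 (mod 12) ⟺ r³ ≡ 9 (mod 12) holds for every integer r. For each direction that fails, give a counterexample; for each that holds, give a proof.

Both directions hold.

[⇒] Suppose r ≡ 9 (mod 12). Write r = 12j + 9. Then (12j + 9)³ = 1728j³ + 3888j² + 2916j + 729 = 12(144j³ + 324j² + 243j + 60) + 9, so r³ ≡ 9 (mod 12).

[⇐] Conversely, suppose r³ ≡ 9 (mod 12). The only residue r in {0, …, 11} with r³ ≡ 9 (mod 12) is r = 9, so r ≡ 9 (mod 12).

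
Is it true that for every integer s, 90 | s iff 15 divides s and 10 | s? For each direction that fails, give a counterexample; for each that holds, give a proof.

[⇐] This fails: take s = 30. Both 15 ∣ 30 and 10 ∣ 30, yet 30 is not a multiple of 90 (since 30 = 0·90 + 30), so 90 ∤ 30.

[⇒] If 90 ∣ s, write s = 90q. Since 90 = 6·15, s = 15·(6q), so 15 ∣ s; and since 90 = 9·10, s = 10·(9q), so 10 ∣ s.

Not equivalent: only (⇒) holds.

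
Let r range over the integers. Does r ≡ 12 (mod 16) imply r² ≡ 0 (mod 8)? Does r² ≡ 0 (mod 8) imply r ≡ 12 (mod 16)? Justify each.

(→) Suppose r ≡ 12 (mod 16). Then r² ≡ 12² = 144 (mod 16), and since 8 ∣ 16, also r² ≡ 0 (mod 8).

(←) This fails: take r = 0. Then 0² = 0 ≡ 0 (mod 8), yet 0 ≡ 0 (mod 16), not 12.

Only the forward implication holds.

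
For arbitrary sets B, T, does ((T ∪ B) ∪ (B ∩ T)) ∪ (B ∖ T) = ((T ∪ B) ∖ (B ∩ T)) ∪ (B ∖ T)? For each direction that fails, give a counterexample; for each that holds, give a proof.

(⟹) This inclusion fails. Take B = {1}, T = {1}; then 1 ∈ ((T ∪ B) ∪ (B ∩ T)) ∪ (B ∖ T) but 1 ∉ ((T ∪ B) ∖ (B ∩ T)) ∪ (B ∖ T).

(⟸) Let x ∈ ((T ∪ B) ∖ (B ∩ T)) ∪ (B ∖ T). Then either x ∈ B and x ∉ T; or x ∈ T and x ∉ B. In each case x ∈ ((T ∪ B) ∪ (B ∩ T)) ∪ (B ∖ T), so ((T ∪ B) ∖ (B ∩ T)) ∪ (B ∖ T) ⊆ ((T ∪ B) ∪ (B ∩ T)) ∪ (B ∖ T).

The sets are not equal: only the reverse inclusion holds.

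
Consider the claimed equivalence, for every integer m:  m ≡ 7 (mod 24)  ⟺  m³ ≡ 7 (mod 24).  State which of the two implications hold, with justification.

[⇐] Suppose m³ ≡ 7 (mod 24). The only residue r in {0, …, 23} with r³ ≡ 7 (mod 24) is r = 7, so m ≡ 7 (mod 24).

[⇒] Suppose m ≡ 7 (mod 24). Write m = 24j + 7. Then (24j + 7)³ = 13824j³ + 12096j² + 3528j + 343 = 24(576j³ + 504j² + 147j + 14) + 7, so m³ ≡ 7 (mod 24).

The biconditional holds.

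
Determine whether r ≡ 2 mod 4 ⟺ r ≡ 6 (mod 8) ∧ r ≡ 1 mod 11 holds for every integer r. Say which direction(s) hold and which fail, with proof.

The forward direction fails; the converse holds.

(→) This fails: r = 2 gives 2 ≡ 2 (mod 4) but 2 ≡ 2 (mod 8), so the conjunction on the right does not hold.

(←) Conversely, if r ≡ 6 (mod 8) and r ≡ 1 (mod 11), then by the Chinese remainder theorem r ≡ 78 (mod 88). Since 78 ≡ 2 (mod 4) and 4 ∣ 88, we get r ≡ 2 (mod 4).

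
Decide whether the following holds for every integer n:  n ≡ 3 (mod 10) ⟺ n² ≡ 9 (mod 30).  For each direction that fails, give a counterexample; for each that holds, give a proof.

Neither direction holds.

(⇒) This fails: take n = 13. Then 13 ≡ 3 (mod 10), but 13² = 169 ≡ 19 (mod 30), not 9.

(⇐) This fails: take n = 27. Then 27² = 729 ≡ 9 (mod 30), yet 27 ≡ 7 (mod 10), not 3.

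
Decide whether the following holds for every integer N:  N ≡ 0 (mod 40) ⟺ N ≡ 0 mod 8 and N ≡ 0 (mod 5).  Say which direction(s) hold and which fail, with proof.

Forward direction. Suppose N ≡ 0 (mod 40); write N = 40j + 0. Since 8 ∣ 40, reducing mod 8 gives N ≡ 0 (mod 8); since 5 ∣ 40, reducing mod 5 gives N ≡ 0 (mod 5).

Converse. If N ≡ 0 (mod 8) and N ≡ 0 (mod 5), then by the Chinese remainder theorem N ≡ 0 (mod 40). This is exactly N ≡ 0 (mod 40).

Both directions hold.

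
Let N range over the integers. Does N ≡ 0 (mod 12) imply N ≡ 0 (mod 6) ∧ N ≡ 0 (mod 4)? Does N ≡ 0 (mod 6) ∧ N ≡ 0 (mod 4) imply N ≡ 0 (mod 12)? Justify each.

[⇒] Suppose N ≡ 0 (mod 12); write N = 12j + 0. Since 6 ∣ 12, reducing mod 6 gives N ≡ 0 (mod 6); since 4 ∣ 12, reducing mod 4 gives N ≡ 0 (mod 4).

[⇐] Conversely, if N ≡ 0 (mod 6) and N ≡ 0 (mod 4), then by the Chinese remainder theorem N ≡ 0 (mod 12). This is exactly N ≡ 0 (mod 12).

Both implications hold.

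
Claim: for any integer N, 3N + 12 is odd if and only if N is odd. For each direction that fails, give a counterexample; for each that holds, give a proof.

(⇐) Suppose N is odd; write N = 2j + 1. Then 3N + 12 = 3·(2j + 1) + 12 = 2·3j + 15, which is odd.

(⇒) Suppose 3N + 12 is odd. Since 3 is odd, 3N and N have the same parity, so 3N + 12 ≡ N + 12 (mod 2). As 12 is even, 3N + 12 is odd exactly when N is odd. Thus N is odd.

The biconditional holds.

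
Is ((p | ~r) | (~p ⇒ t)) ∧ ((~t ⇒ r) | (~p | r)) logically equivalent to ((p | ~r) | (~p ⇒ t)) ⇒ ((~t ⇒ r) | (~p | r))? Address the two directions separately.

(⟹) Assume the antecedent. If t is true, the consequent reduces to true regardless of the other variables. If t is false, the antecedent forces (p = F, t = F, r = F) or (p = T, t = F, r = T), and the consequent holds there. Either way the consequent holds.

(⟸) This fails. Under p = F, t = F, r = T, the left side is false but the right side is true.

Only the forward direction holds.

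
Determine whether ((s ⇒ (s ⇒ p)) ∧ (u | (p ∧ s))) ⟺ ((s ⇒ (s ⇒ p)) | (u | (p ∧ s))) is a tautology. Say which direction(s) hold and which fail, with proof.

[⇒] Assume the antecedent. If s is true, the antecedent forces (s = T, u = F, p = T) or (s = T, u = T, p = T), and (s ⇒ (s ⇒ p)) | (u | (p ∧ s)) holds there. If s is false, (s ⇒ (s ⇒ p)) | (u | (p ∧ s)) reduces to true regardless of the other variables. Either way (s ⇒ (s ⇒ p)) | (u | (p ∧ s)) holds.

[⇐] This fails. Under s = F, u = F, p = F, the left side is false but the right side is true.

The forward direction holds; the converse fails.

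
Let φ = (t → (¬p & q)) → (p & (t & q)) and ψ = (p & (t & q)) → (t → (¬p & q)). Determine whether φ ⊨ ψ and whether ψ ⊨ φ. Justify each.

Both directions fail.

Forward direction. This fails. Under q = T, t = T, p = T, the left side is true but the right side is false.

Converse. This fails. Under q = F, t = F, p = F, the left side is false but the right side is true.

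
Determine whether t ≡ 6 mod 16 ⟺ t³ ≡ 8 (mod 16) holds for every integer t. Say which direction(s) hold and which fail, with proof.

Only the forward direction holds.

(⇒) Suppose t ≡ 6 mod 16. Write t = 16j + 6. Then (16j + 6)³ = 4096j³ + 4608j² + 1728j + 216 = 16(256j³ + 288j² + 108j + 13) + 8, so t³ ≡ 8 (mod 16).

(⇐) This fails: take t = 2. Then 2³ = 8 ≡ 8 (mod 16), yet 2 ≡ 2 (mod 16), not 6.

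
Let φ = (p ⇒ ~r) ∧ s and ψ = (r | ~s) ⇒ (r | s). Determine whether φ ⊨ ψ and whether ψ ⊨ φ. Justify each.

Only the forward implication holds.

Converse. This fails. Under r = T, p = F, s = F, the left side is false but the right side is true.

Forward direction. Assume the antecedent. If r is true, (r | ~s) ⇒ (r | s) reduces to true regardless of the other variables. If r is false, the antecedent forces (r = F, p = F, s = T) or (r = F, p = T, s = T), and (r | ~s) ⇒ (r | s) holds there. Either way (r | ~s) ⇒ (r | s) holds.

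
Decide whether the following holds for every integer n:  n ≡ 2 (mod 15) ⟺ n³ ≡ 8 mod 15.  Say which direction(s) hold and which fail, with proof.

Both implications hold.

(⇒) Suppose n ≡ 2 (mod 15). Write n = 15j + 2. Then (15j + 2)³ = 3375j³ + 1350j² + 180j + 8 = 15(225j³ + 90j² + 12j) + 8, so n³ ≡ 8 (mod 15).

(⇐) Conversely, suppose n³ ≡ 8 (mod 15). The only residue r in {0, …, 14} with r³ ≡ 8 (mod 15) is r = 2, so n ≡ 2 (mod 15).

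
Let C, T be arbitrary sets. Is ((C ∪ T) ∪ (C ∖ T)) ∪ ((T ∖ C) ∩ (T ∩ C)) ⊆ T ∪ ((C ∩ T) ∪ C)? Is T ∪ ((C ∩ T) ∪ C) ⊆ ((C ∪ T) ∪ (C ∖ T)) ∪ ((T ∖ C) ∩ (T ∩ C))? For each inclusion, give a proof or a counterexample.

Both inclusions hold; the sets are equal.

Forward inclusion. Let x ∈ ((C ∪ T) ∪ (C ∖ T)) ∪ ((T ∖ C) ∩ (T ∩ C)). Then either x ∈ C and x ∉ T; or x ∈ T and x ∉ C; or x ∈ C ∩ T. In each case x ∈ T ∪ ((C ∩ T) ∪ C), so ((C ∪ T) ∪ (C ∖ T)) ∪ ((T ∖ C) ∩ (T ∩ C)) ⊆ T ∪ ((C ∩ T) ∪ C).

Reverse inclusion. Let x ∈ T ∪ ((C ∩ T) ∪ C). Then either x ∈ C and x ∉ T; or x ∈ T and x ∉ C; or x ∈ C ∩ T. In each case x ∈ ((C ∪ T) ∪ (C ∖ T)) ∪ ((T ∖ C) ∩ (T ∩ C)), so T ∪ ((C ∩ T) ∪ C) ⊆ ((C ∪ T) ∪ (C ∖ T)) ∪ ((T ∖ C) ∩ (T ∩ C)).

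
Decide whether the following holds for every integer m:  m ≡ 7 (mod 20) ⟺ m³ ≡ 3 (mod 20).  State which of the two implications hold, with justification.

(⇒) Suppose m ≡ 7 (mod 20). Write m = 20j + 7. Then (20j + 7)³ = 8000j³ + 8400j² + 2940j + 343 = 20(400j³ + 420j² + 147j + 17) + 3, so m³ ≡ 3 (mod 20).

(⇐) Conversely, suppose m³ ≡ 3 (mod 20). The only residue r in {0, …, 19} with r³ ≡ 3 (mod 20) is r = 7, so m ≡ 7 (mod 20).

Both directions hold.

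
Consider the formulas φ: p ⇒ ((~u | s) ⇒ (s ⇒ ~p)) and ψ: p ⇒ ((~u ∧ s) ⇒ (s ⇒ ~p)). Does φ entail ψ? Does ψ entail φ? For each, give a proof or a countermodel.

(⟹) Assume the antecedent. If s is true, the antecedent forces (u = F, s = T, p = F) or (u = T, s = T, p = F), and p ⇒ ((~u ∧ s) ⇒ (s ⇒ ~p)) holds there. If s is false, p ⇒ ((~u ∧ s) ⇒ (s ⇒ ~p)) reduces to true regardless of the other variables. Either way p ⇒ ((~u ∧ s) ⇒ (s ⇒ ~p)) holds.

(⟸) This fails. Under u = T, s = T, p = T, the left side is false but the right side is true.

Only the forward implication holds.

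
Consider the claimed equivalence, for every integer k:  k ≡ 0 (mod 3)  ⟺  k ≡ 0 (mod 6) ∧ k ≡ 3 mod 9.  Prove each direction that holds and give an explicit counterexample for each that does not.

(⇒) fails; (⇐) holds.

Converse. If k ≡ 0 (mod 6) and k ≡ 3 (mod 9), then by the Chinese remainder theorem k ≡ 12 (mod 18). Since 12 ≡ 0 (mod 3) and 3 ∣ 18, we get k ≡ 0 (mod 3).

Forward direction. This fails: k = 0 gives 0 ≡ 0 (mod 3) but 0 ≡ 0 (mod 9), so the conjunction on the right does not hold.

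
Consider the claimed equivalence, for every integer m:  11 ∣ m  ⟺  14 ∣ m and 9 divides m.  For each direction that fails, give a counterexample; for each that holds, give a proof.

Neither direction holds.

(→) This fails: take m = 11. Certainly 11 ∣ 11, but 14 ∤ 11.

(←) This fails: take m = 126. Both 14 ∣ 126 and 9 ∣ 126, yet 126 is not a multiple of 11 (since 126 = 11·11 + 5), so 11 ∤ 126.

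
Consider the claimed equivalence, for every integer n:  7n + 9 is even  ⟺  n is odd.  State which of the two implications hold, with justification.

Both directions hold.

(⟹) Suppose 7n + 9 is even. Since 7 is odd, 7n and n have the same parity, so 7n + 9 ≡ n + 9 (mod 2). As 9 is odd, 7n + 9 is even exactly when n is odd. Thus n is odd.

(⟸) Conversely, suppose n is odd; write n = 2j + 1. Then 7n + 9 = 7·(2j + 1) + 9 = 2·7j + 16, which is even.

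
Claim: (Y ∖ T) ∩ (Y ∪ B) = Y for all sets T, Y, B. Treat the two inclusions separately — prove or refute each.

Only the forward inclusion holds.

(⟹) Let x ∈ (Y ∖ T) ∩ (Y ∪ B). Then either x ∈ Y and x ∉ T, B; or x ∈ Y ∩ B and x ∉ T. In each case x ∈ Y, so (Y ∖ T) ∩ (Y ∪ B) ⊆ Y.

(⟸) This inclusion fails. Take T = {1}, Y = {1}, B = ∅; then 1 ∈ Y but 1 ∉ (Y ∖ T) ∩ (Y ∪ B).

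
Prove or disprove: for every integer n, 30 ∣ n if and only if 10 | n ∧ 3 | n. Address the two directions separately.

(⇒) If 30 ∣ n, write n = 30q. Since 30 = 3·10, n = 10·(3q), so 10 ∣ n; and since 30 = 10·3, n = 3·(10q), so 3 ∣ n.

(⇐) Suppose 10 ∣ n and 3 ∣ n. Any common multiple of 10 and 3 is a multiple of their lcm; here gcd(10, 3) = 1, so lcm(10, 3) = 10·3 = 30, so 30 ∣ n.

Both directions hold.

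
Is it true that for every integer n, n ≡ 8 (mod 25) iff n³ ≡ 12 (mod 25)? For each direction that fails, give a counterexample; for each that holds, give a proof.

Both directions hold.

(⇐) Suppose n³ ≡ 12 (mod 25). The only residue r in {0, …, 24} with r³ ≡ 12 (mod 25) is r = 8, so n ≡ 8 (mod 25).

(⇒) Suppose n ≡ 8 (mod 25). Write n = 25j + 8. Then (25j + 8)³ = 15625j³ + 15000j² + 4800j + 512 = 25(625j³ + 600j² + 192j + 20) + 12, so n³ ≡ 12 (mod 25).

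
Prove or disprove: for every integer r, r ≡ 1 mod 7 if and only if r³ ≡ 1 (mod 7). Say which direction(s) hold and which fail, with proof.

(⟹) Suppose r ≡ 1 mod 7. Write r = 7j + 1. Then (7j + 1)³ = 343j³ + 147j² + 21j + 1 = 7(49j³ + 21j² + 3j) + 1, so r³ ≡ 1 (mod 7).

(⟸) This fails: take r = 2. Then 2³ = 8 ≡ 1 (mod 7), yet 2 ≡ 2 (mod 7), not 1.

(⇒) holds; (⇐) fails.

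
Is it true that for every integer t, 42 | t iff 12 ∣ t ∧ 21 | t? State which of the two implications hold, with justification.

(⇐) Suppose 12 ∣ t and 21 ∣ t. Any common multiple of 12 and 21 is a multiple of their lcm; here lcm(12, 21) = 12·21/gcd(12, 21) = 252/3 = 84, so 84 ∣ t. Since 42 ∣ 84, it follows that 42 ∣ t.

(⇒) This fails: take t = 42. Certainly 42 ∣ 42, but 12 ∤ 42.

Only the reverse direction holds.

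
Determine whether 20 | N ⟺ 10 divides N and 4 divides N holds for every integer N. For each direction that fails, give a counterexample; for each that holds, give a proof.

[⇒] If 20 ∣ N, write N = 20q. Since 20 = 2·10, N = 10·(2q), so 10 ∣ N; and since 20 = 5·4, N = 4·(5q), so 4 ∣ N.

[⇐] Suppose 10 ∣ N and 4 ∣ N. Any common multiple of 10 and 4 is a multiple of their lcm; here lcm(10, 4) = 10·4/gcd(10, 4) = 40/2 = 20, so 20 ∣ N.

Both directions hold.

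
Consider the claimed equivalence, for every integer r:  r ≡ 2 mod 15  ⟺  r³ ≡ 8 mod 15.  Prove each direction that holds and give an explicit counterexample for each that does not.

Both directions hold.

(⇒) Suppose r ≡ 2 mod 15. Write r = 15j + 2. Then (15j + 2)³ = 3375j³ + 1350j² + 180j + 8 = 15(225j³ + 90j² + 12j) + 8, so r³ ≡ 8 (mod 15).

(⇐) Conversely, suppose r³ ≡ 8 (mod 15). The only residue r in {0, …, 14} with r³ ≡ 8 (mod 15) is r = 2, so r ≡ 2 (mod 15).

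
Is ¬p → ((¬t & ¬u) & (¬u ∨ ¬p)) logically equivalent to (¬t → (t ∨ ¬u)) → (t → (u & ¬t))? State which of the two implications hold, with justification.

[⇒] This fails. Under p = T, t = T, u = F, the left side is true but the right side is false.

[⇐] This fails. Under p = F, t = F, u = T, the left side is false but the right side is true.

Both directions fail.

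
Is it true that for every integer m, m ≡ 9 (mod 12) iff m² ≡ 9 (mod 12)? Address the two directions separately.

Only the forward implication holds.

(⇒) Suppose m ≡ 9 (mod 12). Write m = 12j + 9. Then (12j + 9)² = 144j² + 216j + 81 = 12(12j² + 18j + 6) + 9, so m² ≡ 9 (mod 12).

(⇐) This fails: take m = 3. Then 3² = 9 ≡ 9 (mod 12), yet 3 ≡ 3 (mod 12), not 9.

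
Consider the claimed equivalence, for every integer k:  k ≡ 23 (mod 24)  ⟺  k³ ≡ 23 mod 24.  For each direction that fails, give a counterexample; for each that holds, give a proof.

Both directions hold.

[⇒] Suppose k ≡ 23 (mod 24). Write k = 24j + 23. Then (24j + 23)³ = 13824j³ + 39744j² + 38088j + 12167 = 24(576j³ + 1656j² + 1587j + 506) + 23, so k³ ≡ 23 (mod 24).

[⇐] Conversely, suppose k³ ≡ 23 (mod 24). The only residue r in {0, …, 23} with r³ ≡ 23 (mod 24) is r = 23, so k ≡ 23 (mod 24).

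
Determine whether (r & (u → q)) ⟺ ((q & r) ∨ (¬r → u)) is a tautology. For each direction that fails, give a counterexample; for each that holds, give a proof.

(⇒) holds; (⇐) fails.

Forward direction. Assume the antecedent. If u is true, (q & r) ∨ (¬r → u) reduces to true regardless of the other variables. If u is false, the antecedent forces (u = F, r = T, q = F) or (u = F, r = T, q = T), and (q & r) ∨ (¬r → u) holds there. Either way (q & r) ∨ (¬r → u) holds.

Converse. This fails. Under u = T, r = F, q = F, the left side is false but the right side is true.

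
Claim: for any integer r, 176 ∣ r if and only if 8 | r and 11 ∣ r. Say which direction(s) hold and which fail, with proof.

Not equivalent: only (⇒) holds.

Forward direction. If 176 ∣ r, write r = 176q. Since 176 = 22·8, r = 8·(22q), so 8 ∣ r; and since 176 = 16·11, r = 11·(16q), so 11 ∣ r.

Converse. This fails: take r = 88. Both 8 ∣ 88 and 11 ∣ 88, yet 88 is not a multiple of 176 (since 88 = 0·176 + 88), so 176 ∤ 88.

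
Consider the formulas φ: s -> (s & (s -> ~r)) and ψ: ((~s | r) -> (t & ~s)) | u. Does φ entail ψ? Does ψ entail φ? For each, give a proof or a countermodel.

Neither implication holds.

(→) This fails. Under t = F, u = F, r = F, s = F, the left side is true but the right side is false.

(←) This fails. Under t = F, u = T, r = T, s = T, the left side is false but the right side is true.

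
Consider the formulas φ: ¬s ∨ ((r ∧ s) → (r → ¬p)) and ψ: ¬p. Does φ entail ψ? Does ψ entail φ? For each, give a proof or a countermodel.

(→) This fails. Under r = F, p = T, s = F, the left side is true but the right side is false.

(←) Assume the antecedent. If r is true, the antecedent forces (r = T, p = F, s = F) or (r = T, p = F, s = T), and ¬s ∨ ((r ∧ s) → (r → ¬p)) holds there. If r is false, ¬s ∨ ((r ∧ s) → (r → ¬p)) reduces to true regardless of the other variables. Either way ¬s ∨ ((r ∧ s) → (r → ¬p)) holds.

Not equivalent: only (⇐) holds.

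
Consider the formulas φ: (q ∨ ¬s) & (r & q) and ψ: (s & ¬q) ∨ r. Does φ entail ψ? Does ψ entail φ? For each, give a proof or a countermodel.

(⟹) Assume the antecedent. If q is true, the antecedent forces (q = T, r = T, s = F) or (q = T, r = T, s = T), and (s & ¬q) ∨ r holds there. If q is false, the antecedent cannot hold. Either way (s & ¬q) ∨ r holds.

(⟸) This fails. Under q = F, r = T, s = F, the left side is false but the right side is true.

The forward direction holds; the converse fails.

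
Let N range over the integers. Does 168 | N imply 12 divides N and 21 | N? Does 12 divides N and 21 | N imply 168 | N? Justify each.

Only the forward direction holds.

Forward direction. If 168 ∣ N, write N = 168q. Since 168 = 14·12, N = 12·(14q), so 12 ∣ N; and since 168 = 8·21, N = 21·(8q), so 21 ∣ N.

Converse. This fails: take N = 84. Both 12 ∣ 84 and 21 ∣ 84, yet 84 is not a multiple of 168 (since 84 = 0·168 + 84), so 168 ∤ 84.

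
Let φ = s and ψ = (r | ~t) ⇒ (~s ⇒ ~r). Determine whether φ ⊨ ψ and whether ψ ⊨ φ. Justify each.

Not equivalent: only (⇒) holds.

(←) This fails. Under r = F, t = F, s = F, the left side is false but the right side is true.

(→) Assume the antecedent. If r is true, the antecedent forces (r = T, t = F, s = T) or (r = T, t = T, s = T), and (r | ~t) ⇒ (~s ⇒ ~r) holds there. If r is false, (r | ~t) ⇒ (~s ⇒ ~r) reduces to true regardless of the other variables. Either way (r | ~t) ⇒ (~s ⇒ ~r) holds.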